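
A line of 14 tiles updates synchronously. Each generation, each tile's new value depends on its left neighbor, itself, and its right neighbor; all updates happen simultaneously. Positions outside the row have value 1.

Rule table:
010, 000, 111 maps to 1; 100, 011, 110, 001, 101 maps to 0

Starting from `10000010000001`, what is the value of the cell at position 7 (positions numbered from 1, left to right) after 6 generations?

1

00111010111100
00010010011000
01010010000010
01010010111010
01010010010010
01010010010010
position 7 holds 1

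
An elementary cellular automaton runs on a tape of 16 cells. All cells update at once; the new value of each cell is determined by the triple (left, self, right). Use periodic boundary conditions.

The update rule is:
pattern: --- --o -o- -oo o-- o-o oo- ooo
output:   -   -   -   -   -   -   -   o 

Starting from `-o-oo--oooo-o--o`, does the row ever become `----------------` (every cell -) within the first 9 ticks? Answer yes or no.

--------oo------
----------------
all cells are - at tick 2

yes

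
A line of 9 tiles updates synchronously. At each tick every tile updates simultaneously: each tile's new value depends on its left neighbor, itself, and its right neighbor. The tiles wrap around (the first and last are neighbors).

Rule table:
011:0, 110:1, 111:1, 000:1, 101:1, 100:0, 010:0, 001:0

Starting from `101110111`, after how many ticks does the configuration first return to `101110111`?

110111011
111011101
111101110
011110111
101111011
110111101
111011110
011101111
101110111

9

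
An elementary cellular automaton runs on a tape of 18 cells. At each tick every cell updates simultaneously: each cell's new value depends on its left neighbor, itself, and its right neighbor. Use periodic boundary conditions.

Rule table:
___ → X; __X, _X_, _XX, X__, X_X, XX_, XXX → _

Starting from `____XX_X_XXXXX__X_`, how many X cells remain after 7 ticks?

XXX_______________
____XXXXXXXXXXXXX_
XXX_______________  (repeats tick 1; period 2)
tick 7: XXX_______________
count of X: 3

3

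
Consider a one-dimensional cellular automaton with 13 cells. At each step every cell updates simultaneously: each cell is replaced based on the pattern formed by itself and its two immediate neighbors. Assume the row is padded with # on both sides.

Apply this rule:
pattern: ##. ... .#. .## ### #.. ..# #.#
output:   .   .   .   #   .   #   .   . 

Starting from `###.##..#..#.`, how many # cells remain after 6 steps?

....#.#..#...
#......#..#..
.#......#..#.
..#......#...
#..#......#..
.#..#......#.
count of #: 3

3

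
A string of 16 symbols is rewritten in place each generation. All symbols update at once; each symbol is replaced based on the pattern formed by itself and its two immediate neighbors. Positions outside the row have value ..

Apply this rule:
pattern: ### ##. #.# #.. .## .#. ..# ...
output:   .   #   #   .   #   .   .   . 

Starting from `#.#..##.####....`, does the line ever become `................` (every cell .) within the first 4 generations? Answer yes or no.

.#...####..#....
.....#..#.......
................
all cells are . at generation 3

yes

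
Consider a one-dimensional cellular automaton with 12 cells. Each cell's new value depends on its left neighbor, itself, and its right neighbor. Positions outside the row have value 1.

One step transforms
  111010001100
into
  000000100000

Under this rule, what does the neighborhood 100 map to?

0

At position 5 the neighborhood is 100; the next row has 0 there.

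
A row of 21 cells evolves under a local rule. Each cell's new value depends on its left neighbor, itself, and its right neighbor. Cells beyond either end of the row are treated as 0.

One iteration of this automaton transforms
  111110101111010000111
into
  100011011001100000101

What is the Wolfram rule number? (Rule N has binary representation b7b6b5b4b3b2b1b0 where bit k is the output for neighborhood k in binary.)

position 1: 111 → 0  (bit 7 = 0)
position 4: 110 → 1  (bit 6 = 1)
position 5: 101 → 1  (bit 5 = 1)
position 14: 100 → 0  (bit 4 = 0)
position 0: 011 → 1  (bit 3 = 1)
position 6: 010 → 0  (bit 2 = 0)
position 17: 001 → 0  (bit 1 = 0)
position 15: 000 → 0  (bit 0 = 0)
bits b7..b0 = 01101000 = 104

104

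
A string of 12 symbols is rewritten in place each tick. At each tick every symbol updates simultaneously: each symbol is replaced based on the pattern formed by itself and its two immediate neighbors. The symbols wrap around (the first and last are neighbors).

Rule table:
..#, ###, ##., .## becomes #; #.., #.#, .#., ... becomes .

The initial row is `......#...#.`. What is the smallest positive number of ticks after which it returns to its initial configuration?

12

.....#...#..
....#...#...
...#...#....
..#...#.....
.#...#......
#...#.......
...#.......#
..#.......#.
.#.......#..
#.......#...
.......#...#
......#...#.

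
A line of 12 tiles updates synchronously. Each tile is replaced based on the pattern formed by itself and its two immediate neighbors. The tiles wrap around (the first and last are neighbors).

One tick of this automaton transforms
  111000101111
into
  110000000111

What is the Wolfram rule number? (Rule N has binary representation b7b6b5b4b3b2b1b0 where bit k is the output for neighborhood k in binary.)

position 0: 111 → 1  (bit 7 = 1)
position 2: 110 → 0  (bit 6 = 0)
position 7: 101 → 0  (bit 5 = 0)
position 3: 100 → 0  (bit 4 = 0)
position 8: 011 → 0  (bit 3 = 0)
position 6: 010 → 0  (bit 2 = 0)
position 5: 001 → 0  (bit 1 = 0)
position 4: 000 → 0  (bit 0 = 0)
bits b7..b0 = 10000000 = 128

128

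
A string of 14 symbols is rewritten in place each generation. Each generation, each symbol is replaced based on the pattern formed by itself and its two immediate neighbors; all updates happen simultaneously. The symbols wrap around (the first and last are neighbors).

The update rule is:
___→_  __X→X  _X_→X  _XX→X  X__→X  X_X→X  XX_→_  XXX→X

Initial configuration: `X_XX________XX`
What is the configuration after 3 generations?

X_XXX_X__XXX_X

_XX_X______XXX
XX_XXX____XXX_
X_XXX_X__XXX_X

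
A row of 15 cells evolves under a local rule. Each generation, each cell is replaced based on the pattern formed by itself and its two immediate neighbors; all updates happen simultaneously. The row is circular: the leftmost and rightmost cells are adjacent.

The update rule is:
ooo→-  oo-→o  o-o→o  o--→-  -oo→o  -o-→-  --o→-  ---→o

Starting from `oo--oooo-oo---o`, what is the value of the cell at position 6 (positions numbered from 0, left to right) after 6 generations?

o

-o--o--oooo-o-o
o------o--oo-o-
--oooo----ooo-o
--o--o-oo-o-oo-
o-----oooo-ooo-
--ooo-o--ooo-oo
position 6 holds o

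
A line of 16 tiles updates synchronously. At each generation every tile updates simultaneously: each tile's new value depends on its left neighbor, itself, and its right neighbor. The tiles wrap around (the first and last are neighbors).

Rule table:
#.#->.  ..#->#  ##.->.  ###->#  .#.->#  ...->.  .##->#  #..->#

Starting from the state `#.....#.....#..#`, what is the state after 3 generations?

##..##..#.####.#

.#...###...#####
.##.###.#.#####.
##..##..#.####.#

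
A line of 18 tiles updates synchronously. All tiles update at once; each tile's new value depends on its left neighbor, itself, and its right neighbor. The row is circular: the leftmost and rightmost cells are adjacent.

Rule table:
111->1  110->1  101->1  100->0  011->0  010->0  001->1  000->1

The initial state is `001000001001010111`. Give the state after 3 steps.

010011110010101011
100101110101010101
101010111010101010

101010111010101010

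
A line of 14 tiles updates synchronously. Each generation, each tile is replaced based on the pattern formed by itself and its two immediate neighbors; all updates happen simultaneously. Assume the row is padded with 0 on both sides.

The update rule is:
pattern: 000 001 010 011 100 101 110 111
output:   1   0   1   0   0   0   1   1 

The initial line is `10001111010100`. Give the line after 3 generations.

10101001010101

generation 1: 10100111010101
generation 2: 10100011010101
generation 3: 10101001010101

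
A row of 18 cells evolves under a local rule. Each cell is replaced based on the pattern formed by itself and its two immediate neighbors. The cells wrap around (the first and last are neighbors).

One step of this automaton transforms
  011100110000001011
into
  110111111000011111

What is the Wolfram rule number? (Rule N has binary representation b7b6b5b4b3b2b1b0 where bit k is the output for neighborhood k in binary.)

126

position 2: 111 → 0  (bit 7 = 0)
position 3: 110 → 1  (bit 6 = 1)
position 0: 101 → 1  (bit 5 = 1)
position 4: 100 → 1  (bit 4 = 1)
position 1: 011 → 1  (bit 3 = 1)
position 14: 010 → 1  (bit 2 = 1)
position 5: 001 → 1  (bit 1 = 1)
position 9: 000 → 0  (bit 0 = 0)
bits b7..b0 = 01111110 = 126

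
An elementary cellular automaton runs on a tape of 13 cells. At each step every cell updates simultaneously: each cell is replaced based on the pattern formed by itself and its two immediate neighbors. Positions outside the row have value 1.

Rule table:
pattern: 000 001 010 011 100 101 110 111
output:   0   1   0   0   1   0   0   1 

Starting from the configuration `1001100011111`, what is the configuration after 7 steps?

step 1: 0110010101111
step 2: 0001100000111
step 3: 1010010001011
step 4: 0001101010001
step 5: 1010000001010
step 6: 0001000010000
step 7: 1010100101001

1010100101001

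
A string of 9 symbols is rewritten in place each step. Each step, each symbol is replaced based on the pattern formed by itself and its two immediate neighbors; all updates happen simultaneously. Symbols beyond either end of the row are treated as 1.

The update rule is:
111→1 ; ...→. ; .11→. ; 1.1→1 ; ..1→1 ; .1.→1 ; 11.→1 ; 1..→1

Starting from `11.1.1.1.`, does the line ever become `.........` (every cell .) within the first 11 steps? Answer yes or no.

no

111111111
111111111  (fixed point — unchanged through step 11)
step 11 is 111111111, still not uniform .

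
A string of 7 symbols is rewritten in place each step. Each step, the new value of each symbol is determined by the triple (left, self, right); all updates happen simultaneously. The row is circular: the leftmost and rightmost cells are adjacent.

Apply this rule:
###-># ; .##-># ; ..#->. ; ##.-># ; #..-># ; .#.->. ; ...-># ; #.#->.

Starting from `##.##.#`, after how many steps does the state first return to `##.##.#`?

##.##.#

1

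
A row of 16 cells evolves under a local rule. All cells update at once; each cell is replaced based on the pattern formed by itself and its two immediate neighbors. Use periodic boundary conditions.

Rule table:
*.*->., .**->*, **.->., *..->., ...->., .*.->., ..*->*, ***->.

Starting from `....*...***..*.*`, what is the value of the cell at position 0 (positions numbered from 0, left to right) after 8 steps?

*

...*...**...*...
..*...**...*....
.*...**...*.....
*...**...*......
...**...*......*
..**...*......*.
.**...*......*..
**...*......*...
position 0 holds *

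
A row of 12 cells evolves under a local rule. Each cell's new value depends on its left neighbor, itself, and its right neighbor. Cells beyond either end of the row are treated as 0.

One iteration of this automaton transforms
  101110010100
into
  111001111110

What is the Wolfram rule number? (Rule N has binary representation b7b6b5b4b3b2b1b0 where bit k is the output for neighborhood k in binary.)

62

position 3: 111 → 0  (bit 7 = 0)
position 4: 110 → 0  (bit 6 = 0)
position 1: 101 → 1  (bit 5 = 1)
position 5: 100 → 1  (bit 4 = 1)
position 2: 011 → 1  (bit 3 = 1)
position 0: 010 → 1  (bit 2 = 1)
position 6: 001 → 1  (bit 1 = 1)
position 11: 000 → 0  (bit 0 = 0)
bits b7..b0 = 00111110 = 62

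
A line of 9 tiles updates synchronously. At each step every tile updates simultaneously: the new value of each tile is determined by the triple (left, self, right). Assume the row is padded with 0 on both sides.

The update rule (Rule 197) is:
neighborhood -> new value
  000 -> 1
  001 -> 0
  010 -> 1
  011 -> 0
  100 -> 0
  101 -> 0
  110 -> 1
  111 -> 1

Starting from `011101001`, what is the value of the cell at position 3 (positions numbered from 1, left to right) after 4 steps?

0

001101001
100101001
100101001  (fixed point — unchanged through step 4)
position 3 holds 0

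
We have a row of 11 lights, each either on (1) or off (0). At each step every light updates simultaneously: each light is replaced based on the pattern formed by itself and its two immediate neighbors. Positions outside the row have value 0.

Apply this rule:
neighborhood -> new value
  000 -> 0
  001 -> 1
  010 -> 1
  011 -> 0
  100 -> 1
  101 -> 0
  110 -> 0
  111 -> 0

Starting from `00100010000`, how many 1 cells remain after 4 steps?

3

01110111000
10000000100
11000001110
00100010001
count of 1: 3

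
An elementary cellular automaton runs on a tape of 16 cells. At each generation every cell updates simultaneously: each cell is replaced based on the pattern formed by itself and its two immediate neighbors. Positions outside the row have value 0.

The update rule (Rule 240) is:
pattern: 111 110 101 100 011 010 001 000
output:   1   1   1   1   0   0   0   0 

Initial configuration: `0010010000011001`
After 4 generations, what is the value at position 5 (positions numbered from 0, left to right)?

0001001000001100
0000100100000110
0000010010000011
0000001001000001
position 5 holds 0

0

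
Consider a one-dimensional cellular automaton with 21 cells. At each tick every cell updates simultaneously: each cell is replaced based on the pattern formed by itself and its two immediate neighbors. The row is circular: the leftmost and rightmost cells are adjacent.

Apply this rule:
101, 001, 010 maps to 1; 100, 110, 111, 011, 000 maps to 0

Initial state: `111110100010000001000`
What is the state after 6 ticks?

000001100110000011001
000010001000000100011
000110011000001100100
001000100000010001100
011001100000110010000
100010000001000110000

100010000001000110000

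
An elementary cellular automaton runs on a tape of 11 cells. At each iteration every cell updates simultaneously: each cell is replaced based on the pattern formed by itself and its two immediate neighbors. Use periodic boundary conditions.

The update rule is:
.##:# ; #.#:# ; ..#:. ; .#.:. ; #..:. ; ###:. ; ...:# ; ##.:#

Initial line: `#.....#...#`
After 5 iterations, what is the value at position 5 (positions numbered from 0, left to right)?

.

#.###...#.#
###.#.#..##
..##.#...#.
#.###..#...
.##.#....#.
position 5 holds .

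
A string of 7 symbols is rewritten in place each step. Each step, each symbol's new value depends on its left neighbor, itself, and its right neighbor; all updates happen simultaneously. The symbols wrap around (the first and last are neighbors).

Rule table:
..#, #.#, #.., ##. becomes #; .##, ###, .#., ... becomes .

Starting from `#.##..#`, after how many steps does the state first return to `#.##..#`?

step 1: ##.###.
step 2: .##..##
step 3: #.###.#
step 4: ##..##.
step 5: .###.##
step 6: #..##.#
step 7: ###.##.
step 8: ..##.##
step 9: ##.##.#
step 10: .##.##.
step 11: #.##.##
step 12: ##.##..
step 13: .##.###
step 14: #.##..#

14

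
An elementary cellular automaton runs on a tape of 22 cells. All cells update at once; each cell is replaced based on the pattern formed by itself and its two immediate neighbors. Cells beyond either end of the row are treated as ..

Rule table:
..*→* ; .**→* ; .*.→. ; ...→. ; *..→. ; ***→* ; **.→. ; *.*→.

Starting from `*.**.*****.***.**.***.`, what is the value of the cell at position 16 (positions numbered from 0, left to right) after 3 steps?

*

..*..****..**..*..**..
.*..****..**..*..**...
*..****..**..*..**....
position 16 holds *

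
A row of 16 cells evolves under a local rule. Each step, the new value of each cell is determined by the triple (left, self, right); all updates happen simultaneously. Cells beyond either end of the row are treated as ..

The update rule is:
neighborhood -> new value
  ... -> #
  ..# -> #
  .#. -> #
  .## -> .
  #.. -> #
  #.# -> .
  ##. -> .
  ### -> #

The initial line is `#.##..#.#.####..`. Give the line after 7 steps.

##..#...##.###.#

#...###.#..##.##
####.#..###.....
.##..###.#.#####
#..##.#..#..###.
###...######.#.#
.#.###.####..#.#
##..#...##.###.#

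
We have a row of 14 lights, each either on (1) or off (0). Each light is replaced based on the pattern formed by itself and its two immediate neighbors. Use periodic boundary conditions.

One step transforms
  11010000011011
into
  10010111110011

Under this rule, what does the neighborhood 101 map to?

0

At position 2 the neighborhood is 101; the next row has 0 there.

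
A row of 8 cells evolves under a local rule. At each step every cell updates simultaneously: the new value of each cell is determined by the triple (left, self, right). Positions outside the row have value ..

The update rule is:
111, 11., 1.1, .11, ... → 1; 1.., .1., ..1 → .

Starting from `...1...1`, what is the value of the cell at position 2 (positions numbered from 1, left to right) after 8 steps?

11...1..
11.1...1
111..1..
111....1
111.11..
111111.1
1111111.
1111111.
position 2 holds 1

1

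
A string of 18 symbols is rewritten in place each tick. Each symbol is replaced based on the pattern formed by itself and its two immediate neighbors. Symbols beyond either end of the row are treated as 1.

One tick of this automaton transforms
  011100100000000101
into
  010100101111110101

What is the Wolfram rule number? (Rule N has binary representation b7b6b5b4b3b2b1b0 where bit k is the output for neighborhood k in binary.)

77

position 2: 111 → 0  (bit 7 = 0)
position 3: 110 → 1  (bit 6 = 1)
position 0: 101 → 0  (bit 5 = 0)
position 4: 100 → 0  (bit 4 = 0)
position 1: 011 → 1  (bit 3 = 1)
position 6: 010 → 1  (bit 2 = 1)
position 5: 001 → 0  (bit 1 = 0)
position 8: 000 → 1  (bit 0 = 1)
bits b7..b0 = 01001101 = 77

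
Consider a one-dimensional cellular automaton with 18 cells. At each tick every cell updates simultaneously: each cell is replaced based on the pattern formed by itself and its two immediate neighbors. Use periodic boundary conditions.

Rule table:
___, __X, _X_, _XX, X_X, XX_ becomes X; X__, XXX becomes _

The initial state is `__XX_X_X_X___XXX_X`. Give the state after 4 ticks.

XXXX_____XXX_XXX_X

_XXXXXXXXX_XXX_XXX
XX_______XXX_XXX_X
_X_XXXXXXX_XXX_XXX
XXXX_____XXX_XXX_X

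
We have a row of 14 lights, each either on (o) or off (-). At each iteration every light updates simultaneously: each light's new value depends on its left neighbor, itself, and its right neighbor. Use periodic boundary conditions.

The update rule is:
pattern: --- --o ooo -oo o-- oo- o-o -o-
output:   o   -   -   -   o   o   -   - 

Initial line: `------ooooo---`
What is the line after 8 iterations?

ooo---------oo

iteration 1: ooooo-----oooo
iteration 2: ----ooooo-----
iteration 3: ooo-----oooooo
iteration 4: --ooooo-------
iteration 5: o-----oooooooo
iteration 6: ooooo---------
iteration 7: ----ooooooooo-
iteration 8: ooo---------oo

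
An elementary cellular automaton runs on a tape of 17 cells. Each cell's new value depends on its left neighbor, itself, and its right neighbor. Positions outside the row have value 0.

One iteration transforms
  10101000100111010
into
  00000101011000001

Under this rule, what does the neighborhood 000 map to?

At position 6 the neighborhood is 000; the next row has 0 there.

0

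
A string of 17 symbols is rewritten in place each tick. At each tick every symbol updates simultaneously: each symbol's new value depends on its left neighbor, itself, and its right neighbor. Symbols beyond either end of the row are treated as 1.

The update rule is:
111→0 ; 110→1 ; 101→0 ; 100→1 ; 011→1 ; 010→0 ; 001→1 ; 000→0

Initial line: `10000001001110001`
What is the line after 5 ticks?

00110010111100101

11000010111011011
01100100101011010
01111011000011000
01001011100111101
00110010111100101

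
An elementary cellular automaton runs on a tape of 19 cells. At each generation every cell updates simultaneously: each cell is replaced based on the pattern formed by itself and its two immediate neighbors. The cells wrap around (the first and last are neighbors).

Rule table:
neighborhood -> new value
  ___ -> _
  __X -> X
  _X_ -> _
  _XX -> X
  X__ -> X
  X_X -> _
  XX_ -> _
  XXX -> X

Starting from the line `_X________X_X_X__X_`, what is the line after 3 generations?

generation 1: X_X______X_____XX_X
generation 2: ___X____X_X___XX__X
generation 3: X_X_X__X___X_XX_XX_

X_X_X__X___X_XX_XX_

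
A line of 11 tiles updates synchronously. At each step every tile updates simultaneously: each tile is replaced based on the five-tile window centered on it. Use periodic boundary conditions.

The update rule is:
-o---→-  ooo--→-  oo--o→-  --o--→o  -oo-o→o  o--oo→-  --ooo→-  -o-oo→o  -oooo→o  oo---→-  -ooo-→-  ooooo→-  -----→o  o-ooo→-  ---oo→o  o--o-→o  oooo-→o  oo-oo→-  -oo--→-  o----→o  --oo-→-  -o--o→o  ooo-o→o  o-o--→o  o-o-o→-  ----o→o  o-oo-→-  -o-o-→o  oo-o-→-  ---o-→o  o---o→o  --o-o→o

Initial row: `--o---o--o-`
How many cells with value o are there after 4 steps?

5

ooo-oooooo-
--o--o--oo-
ooooooo----
-o---o--ooo
count of o: 5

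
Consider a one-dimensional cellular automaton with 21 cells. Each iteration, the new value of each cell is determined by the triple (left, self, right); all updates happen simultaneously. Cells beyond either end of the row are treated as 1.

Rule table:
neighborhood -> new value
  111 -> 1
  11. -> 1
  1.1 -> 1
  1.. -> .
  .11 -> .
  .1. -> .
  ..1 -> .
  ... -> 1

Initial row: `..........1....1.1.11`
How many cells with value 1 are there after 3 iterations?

.11111111...11..1.1.1
1.1111111.1..1...1.1.
11.1111111.....1..1.1
count of 1: 12

12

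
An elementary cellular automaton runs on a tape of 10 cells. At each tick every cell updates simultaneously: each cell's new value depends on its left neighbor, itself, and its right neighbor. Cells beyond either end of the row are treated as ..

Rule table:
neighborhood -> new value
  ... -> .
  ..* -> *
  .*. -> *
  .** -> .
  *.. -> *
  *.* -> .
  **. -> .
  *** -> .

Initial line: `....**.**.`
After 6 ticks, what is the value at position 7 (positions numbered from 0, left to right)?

...*.....*
..***...**
.*...*.*..
***.**.**.
.........*
........**
position 7 holds .

.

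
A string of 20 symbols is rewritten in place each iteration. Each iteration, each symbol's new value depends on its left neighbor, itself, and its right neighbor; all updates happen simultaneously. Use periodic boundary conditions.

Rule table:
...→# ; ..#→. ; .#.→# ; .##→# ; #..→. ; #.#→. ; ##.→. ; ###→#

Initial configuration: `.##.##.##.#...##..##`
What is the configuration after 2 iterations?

.#..#..#..#.#.#...#.
.#..#..#..#.#.#.#.#.

.#..#..#..#.#.#.#.#.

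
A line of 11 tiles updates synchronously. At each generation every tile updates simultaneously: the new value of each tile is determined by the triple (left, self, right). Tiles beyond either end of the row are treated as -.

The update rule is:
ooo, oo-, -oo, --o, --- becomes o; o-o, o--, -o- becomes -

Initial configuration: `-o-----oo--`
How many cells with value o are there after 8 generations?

9

o--oooooo-o
--ooooooo--
ooooooooo-o
ooooooooo--
ooooooooo-o  (repeats generation 3; period 2)
generation 8: ooooooooo--
count of o: 9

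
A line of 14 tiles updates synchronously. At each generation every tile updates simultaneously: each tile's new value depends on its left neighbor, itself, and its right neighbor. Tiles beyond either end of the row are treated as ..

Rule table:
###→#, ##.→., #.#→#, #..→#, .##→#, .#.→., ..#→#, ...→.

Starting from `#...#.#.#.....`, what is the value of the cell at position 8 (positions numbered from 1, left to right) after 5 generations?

.#.#.#.#.#....
#.#.#.#.#.#...
.#.#.#.#.#.#..
#.#.#.#.#.#.#.
.#.#.#.#.#.#.#
position 8 holds #

#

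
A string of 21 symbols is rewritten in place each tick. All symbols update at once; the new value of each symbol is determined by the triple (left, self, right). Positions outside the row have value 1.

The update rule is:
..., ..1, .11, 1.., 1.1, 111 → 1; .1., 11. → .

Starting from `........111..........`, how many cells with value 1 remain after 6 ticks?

20

1111111111.1111111111
111111111.11111111111
11111111.111111111111
1111111.1111111111111
111111.11111111111111
11111.111111111111111
count of 1: 20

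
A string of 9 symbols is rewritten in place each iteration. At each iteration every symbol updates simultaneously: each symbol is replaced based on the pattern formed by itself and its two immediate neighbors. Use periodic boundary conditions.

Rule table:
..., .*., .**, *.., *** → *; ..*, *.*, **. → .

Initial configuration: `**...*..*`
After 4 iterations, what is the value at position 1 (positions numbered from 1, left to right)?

iteration 1: *.**.**.*
iteration 2: ..*..*..*
iteration 3: *.**.**.*  (repeats iteration 1; period 2)
iteration 4: ..*..*..*
position 1 holds .

.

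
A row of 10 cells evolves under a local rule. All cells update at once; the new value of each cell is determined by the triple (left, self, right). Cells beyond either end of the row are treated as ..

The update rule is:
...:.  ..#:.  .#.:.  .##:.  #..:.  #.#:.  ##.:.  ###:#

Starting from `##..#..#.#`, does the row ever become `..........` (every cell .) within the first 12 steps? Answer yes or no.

..........
all cells are . at step 1

yes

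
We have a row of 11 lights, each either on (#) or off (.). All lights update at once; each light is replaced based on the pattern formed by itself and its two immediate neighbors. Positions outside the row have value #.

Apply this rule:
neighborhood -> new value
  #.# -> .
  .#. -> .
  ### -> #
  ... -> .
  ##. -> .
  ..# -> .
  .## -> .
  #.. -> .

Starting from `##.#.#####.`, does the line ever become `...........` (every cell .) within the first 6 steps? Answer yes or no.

yes

#.....###..
.......#...
...........
all cells are . at step 3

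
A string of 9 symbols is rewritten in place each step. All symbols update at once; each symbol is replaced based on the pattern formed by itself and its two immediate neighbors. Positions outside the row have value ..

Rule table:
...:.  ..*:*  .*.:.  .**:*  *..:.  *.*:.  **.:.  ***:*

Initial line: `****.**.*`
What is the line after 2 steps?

**..*....

***..*...
**..*....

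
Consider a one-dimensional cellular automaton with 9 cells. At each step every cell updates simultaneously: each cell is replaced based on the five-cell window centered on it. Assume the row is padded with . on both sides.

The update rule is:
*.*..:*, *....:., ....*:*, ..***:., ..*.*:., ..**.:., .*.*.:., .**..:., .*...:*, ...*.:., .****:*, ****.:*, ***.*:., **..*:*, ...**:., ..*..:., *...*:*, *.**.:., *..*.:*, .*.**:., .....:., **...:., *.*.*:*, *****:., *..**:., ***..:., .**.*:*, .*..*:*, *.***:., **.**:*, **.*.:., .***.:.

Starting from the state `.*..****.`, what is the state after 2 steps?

*..*.....

..*..**..
*..*.....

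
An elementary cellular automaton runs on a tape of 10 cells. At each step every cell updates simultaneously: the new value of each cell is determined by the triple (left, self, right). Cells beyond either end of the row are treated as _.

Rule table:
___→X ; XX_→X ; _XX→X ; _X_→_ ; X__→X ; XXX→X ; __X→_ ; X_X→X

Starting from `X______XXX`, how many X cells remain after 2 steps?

9

step 1: _XXXXX_XXX
step 2: _XXXXXXXXX
count of X: 9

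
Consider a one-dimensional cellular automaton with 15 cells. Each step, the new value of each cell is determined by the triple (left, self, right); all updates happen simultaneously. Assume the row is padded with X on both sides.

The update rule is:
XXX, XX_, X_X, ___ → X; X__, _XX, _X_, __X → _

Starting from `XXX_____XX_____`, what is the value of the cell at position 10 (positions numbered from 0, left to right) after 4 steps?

_

XXX_XXX__X_XXX_
XXXX_XX___X_XXX
XXXXX_X_X__X_XX
XXXXXX_X____X_X
position 10 holds _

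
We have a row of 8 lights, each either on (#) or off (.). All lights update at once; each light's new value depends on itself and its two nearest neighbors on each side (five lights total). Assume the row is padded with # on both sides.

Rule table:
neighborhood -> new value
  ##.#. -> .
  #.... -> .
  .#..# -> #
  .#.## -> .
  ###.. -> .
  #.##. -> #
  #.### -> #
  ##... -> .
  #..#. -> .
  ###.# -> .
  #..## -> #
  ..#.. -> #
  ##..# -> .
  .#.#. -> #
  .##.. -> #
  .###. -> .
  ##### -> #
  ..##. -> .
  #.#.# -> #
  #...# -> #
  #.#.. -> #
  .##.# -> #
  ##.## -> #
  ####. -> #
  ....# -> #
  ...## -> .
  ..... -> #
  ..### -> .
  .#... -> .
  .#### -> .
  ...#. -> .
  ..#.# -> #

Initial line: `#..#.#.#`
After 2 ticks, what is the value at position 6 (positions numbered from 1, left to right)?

...###.#
.#....##
position 6 holds .

.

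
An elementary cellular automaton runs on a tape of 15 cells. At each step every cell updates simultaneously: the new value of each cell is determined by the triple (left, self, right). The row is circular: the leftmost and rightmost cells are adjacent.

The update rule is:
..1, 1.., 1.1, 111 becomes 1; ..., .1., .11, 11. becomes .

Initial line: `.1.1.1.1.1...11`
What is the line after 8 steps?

.1.1.1.1.1.1.11

step 1: 1.1.1.1.1.1.1..
step 2: .1.1.1.1.1.1.11
step 3: 1.1.1.1.1.1.1..  (repeats step 1; period 2)
step 8: .1.1.1.1.1.1.11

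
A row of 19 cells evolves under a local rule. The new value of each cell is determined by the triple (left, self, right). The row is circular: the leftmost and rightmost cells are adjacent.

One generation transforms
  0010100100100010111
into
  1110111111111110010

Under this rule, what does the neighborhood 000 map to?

1

At position 12 the neighborhood is 000; the next row has 1 there.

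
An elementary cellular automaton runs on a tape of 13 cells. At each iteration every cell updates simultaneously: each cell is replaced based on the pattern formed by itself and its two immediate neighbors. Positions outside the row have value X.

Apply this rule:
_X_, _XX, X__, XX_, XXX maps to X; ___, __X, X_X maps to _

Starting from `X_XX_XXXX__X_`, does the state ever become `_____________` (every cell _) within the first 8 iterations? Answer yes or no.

no

X_XX_XXXXX_X_
X_XX_XXXXX_X_  (fixed point — unchanged through iteration 8)
iteration 8 is X_XX_XXXXX_X_, still not uniform _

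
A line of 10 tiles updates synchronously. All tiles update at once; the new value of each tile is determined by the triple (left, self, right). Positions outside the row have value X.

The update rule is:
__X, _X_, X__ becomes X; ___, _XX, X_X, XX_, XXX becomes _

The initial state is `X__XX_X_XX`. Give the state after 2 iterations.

___X_XXX_X

iteration 1: _XX___X___
iteration 2: ___X_XXX_X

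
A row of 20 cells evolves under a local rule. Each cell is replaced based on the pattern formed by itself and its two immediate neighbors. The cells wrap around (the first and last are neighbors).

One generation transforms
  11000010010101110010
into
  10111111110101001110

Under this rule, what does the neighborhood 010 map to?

At position 6 the neighborhood is 010; the next row has 1 there.

1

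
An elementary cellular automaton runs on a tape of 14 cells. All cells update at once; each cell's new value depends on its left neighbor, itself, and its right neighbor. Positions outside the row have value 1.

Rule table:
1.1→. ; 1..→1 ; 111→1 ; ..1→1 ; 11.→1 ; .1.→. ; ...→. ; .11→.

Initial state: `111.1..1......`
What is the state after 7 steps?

111111111..11.

step 1: 111..11.1....1
step 2: 11111.1..1..1.
step 3: 11111..11.11..
step 4: 1111111.1..111
step 5: 1111111..11.11
step 6: 111111111.1..1
step 7: 111111111..11.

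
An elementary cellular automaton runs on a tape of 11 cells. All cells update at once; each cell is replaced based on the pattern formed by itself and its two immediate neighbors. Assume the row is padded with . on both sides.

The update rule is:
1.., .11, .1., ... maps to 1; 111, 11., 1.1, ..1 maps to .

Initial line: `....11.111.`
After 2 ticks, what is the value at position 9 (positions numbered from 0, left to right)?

111.1..1..1
1...11.11.1
position 9 holds .

.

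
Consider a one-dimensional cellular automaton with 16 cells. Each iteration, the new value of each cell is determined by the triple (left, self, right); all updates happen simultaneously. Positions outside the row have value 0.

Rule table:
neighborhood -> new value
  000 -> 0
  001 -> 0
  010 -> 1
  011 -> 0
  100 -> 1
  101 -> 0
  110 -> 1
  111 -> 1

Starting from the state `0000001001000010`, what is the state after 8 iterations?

0000001101100011
0000000100110001
0000000110011001
0000000011001101
0000000001100101
0000000000110101
0000000000010101
0000000000010101

0000000000010101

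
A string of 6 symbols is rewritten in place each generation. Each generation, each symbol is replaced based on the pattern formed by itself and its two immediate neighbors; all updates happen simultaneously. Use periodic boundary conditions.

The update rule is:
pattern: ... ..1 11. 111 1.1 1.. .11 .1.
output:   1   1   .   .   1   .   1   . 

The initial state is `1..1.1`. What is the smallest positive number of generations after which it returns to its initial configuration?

6

..1.11
.1.11.
1.11..
.11..1
11..1.
1..1.1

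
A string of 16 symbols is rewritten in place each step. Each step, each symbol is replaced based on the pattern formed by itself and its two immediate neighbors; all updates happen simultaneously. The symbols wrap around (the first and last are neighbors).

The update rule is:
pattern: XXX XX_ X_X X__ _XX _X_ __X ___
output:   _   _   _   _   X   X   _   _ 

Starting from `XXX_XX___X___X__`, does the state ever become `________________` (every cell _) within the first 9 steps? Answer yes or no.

no

step 1: X___X____X___X__
step 2: X___X____X___X__  (fixed point — unchanged through step 9)
step 9 is X___X____X___X__, still not uniform _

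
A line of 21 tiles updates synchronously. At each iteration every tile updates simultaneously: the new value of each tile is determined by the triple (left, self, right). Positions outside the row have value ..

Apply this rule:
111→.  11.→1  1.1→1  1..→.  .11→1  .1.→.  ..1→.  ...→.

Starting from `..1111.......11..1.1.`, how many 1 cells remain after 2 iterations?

2

iteration 1: ..1..1.......11...1..
iteration 2: .............11......
count of 1: 2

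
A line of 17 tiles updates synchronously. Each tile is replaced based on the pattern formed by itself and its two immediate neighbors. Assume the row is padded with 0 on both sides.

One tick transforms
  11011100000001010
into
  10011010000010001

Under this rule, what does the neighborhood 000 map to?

At position 7 the neighborhood is 000; the next row has 0 there.

0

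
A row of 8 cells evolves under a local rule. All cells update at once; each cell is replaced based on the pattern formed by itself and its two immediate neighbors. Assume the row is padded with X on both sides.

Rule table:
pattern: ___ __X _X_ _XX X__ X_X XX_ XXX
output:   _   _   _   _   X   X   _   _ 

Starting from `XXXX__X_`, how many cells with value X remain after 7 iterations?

3

____X__X
X____X__
_X____X_
X_X____X
_X_X____
X_X_X___
_X_X_X__
count of X: 3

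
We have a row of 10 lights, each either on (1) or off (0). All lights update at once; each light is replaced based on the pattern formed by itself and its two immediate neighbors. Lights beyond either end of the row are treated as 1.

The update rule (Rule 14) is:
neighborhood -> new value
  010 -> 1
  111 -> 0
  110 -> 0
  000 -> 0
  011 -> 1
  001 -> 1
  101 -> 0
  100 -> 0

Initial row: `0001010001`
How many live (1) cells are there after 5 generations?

generation 1: 0011010011
generation 2: 0110010110
generation 3: 0100110100
generation 4: 0101100101
generation 5: 0101001101
count of 1: 5

5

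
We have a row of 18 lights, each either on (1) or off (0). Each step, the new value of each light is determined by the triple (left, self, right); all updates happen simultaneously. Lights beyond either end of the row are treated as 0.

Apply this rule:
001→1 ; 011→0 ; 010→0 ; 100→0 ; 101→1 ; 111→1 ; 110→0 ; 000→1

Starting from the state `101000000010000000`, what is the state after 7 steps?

001001001010010011

010011111100111111
100101111001011110
001010110010101100
110101000101010001
001010011010100110
110100100101001000
001001001010010011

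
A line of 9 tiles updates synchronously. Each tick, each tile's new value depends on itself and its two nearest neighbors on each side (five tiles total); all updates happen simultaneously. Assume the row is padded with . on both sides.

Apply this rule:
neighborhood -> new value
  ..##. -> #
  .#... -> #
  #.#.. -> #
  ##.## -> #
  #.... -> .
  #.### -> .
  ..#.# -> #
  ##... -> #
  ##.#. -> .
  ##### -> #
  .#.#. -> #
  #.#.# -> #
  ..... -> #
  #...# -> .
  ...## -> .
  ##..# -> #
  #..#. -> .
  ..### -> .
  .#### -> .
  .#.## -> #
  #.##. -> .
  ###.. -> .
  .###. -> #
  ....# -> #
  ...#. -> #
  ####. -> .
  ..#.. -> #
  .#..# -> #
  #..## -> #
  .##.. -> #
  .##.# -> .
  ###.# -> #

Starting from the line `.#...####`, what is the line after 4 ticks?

..#..#.##

###......
.#.#.####
#####....
..#..#.##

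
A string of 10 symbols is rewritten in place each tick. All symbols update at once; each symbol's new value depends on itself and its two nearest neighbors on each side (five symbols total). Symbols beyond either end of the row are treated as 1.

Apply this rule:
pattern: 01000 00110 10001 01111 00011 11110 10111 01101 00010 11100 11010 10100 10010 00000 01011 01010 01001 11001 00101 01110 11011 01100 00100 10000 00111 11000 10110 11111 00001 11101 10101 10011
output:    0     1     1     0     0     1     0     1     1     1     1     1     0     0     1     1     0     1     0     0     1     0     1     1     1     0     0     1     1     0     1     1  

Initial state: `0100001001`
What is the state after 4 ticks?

1101111011
1010010100
0110001101
1000101110

1000101110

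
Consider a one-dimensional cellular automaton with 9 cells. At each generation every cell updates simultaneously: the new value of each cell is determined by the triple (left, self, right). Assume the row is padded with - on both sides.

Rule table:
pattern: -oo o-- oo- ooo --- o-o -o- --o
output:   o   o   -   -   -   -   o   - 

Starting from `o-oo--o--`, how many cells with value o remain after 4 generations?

o-o-o-oo-
o-o-o-o-o
o-o-o-o-o  (fixed point — unchanged through generation 4)
count of o: 5

5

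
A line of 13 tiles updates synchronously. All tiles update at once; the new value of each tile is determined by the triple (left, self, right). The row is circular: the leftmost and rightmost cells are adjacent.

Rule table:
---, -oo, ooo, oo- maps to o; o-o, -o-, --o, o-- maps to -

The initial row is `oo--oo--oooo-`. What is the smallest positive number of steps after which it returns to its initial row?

oo--oo--oooo-

1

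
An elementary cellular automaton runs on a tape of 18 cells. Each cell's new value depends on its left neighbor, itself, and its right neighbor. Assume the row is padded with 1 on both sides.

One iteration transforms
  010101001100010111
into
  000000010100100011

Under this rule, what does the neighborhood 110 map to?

At position 9 the neighborhood is 110; the next row has 1 there.

1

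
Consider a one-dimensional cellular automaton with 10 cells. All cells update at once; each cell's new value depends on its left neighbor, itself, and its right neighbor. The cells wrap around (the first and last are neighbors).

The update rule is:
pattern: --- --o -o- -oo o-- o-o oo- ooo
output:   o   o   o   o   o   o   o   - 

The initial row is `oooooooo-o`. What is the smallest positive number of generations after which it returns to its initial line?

-------ooo
oooooooo-o

2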